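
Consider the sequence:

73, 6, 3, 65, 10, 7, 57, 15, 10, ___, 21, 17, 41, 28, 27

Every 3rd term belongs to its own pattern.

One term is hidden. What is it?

Taking every 3rd term gives 3 separate tracks.
Stream A = 73, 65, 57, ?, 41: subtracting 8 each time.
Stream B = 6, 10, 15, 21, 28: triangular numbers n(n+1)/2 for n = 3, 4, ….
Stream C = 3, 7, 10, 17, 27: a Fibonacci-like recurrence a_n = a_{n-1} + a_{n-2}.
Filling stream A at index 4 by its rule yields 49.

49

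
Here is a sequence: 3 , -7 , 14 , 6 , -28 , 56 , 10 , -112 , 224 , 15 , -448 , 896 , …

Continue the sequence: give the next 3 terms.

Reading positions in blocks of 3 reveals the pattern ABB — 2 tracks woven together.
Track A = 3, 6, 10, 15: triangular numbers n(n+1)/2 for n = 2, 3, ….
Track B = -7, 14, -28, 56, -112, 224, -448, 896: geometric with ratio -2.
Term 13 comes from track A (its 5th entry): 21.
The 14th slot belongs to track B; its 9th term is -1792.
The 15th slot belongs to track B; its 10th term is 3584.

21, -1792, 3584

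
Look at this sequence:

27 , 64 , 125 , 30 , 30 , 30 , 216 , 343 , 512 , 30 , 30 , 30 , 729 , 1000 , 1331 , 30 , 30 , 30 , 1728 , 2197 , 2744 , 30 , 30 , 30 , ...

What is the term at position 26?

4096

The slot pattern repeats as AAABBB (period 6), so there are 2 interleaved tracks.
Track A: 27, 64, 125, 216, 343, 512, 729, 1000, 1331, 1728, 2197, 2744 (perfect cubes starting at 3³).
Track B: 30, 30, 30, 30, 30, 30, 30, 30, 30, 30, 30, 30 (always 30).
Term 26 comes from track A (its 14th entry): 4096.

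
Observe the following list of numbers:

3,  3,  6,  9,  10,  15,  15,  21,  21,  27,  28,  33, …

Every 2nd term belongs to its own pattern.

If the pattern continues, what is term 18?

51

Odd-indexed and even-indexed terms follow separate rules.
Subsequence A: 3, 6, 10, 15, 21, 28 (the triangular numbers T_2, T_3, …).
Subsequence B: 3, 9, 15, 21, 27, 33 (arithmetic with common difference +6).
Term 18 comes from subsequence B (its 9th entry): 51.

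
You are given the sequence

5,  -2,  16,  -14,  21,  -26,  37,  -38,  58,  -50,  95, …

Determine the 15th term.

The terms cycle through 2 interleaved subsequences.
Subsequence A: 5, 16, 21, 37, 58, 95 — a Fibonacci-like recurrence a_n = a_{n-1} + a_{n-2}.
Subsequence B: -2, -14, -26, -38, -50 — arithmetic with common difference −12.
Position 15 falls in subsequence A as its term 8, giving 248.

248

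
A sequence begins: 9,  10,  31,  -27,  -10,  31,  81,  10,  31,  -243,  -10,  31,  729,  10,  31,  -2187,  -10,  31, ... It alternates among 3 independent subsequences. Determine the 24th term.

The terms cycle through 3 interleaved subsequences.
Subsequence A = 9, -27, 81, -243, 729, -2187: multiplying by -3 each time.
Subsequence B = 10, -10, 10, -10, 10, -10: alternating ±10.
Subsequence C = 31, 31, 31, 31, 31, 31: always 31.
Term 24 comes from subsequence C (its 8th entry): 31.

31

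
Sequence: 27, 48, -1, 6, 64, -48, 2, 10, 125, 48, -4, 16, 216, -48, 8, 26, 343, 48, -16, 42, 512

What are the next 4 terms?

Split by position mod 4: positions 1, 5, 9, … form one track, and each other residue class forms its own.
Stream A: 27, 64, 125, 216, 343, 512 (the cubes 3³, 4³, 5³, …).
Stream B: 48, -48, 48, -48, 48 (alternating ±48).
Stream C: -1, 2, -4, 8, -16 (multiplying by -2 each time).
Stream D: 6, 10, 16, 26, 42 (a Fibonacci-like recurrence a_n = a_{n-1} + a_{n-2}).
Position 22 → stream B, term 6 = -48.
Position 23 → stream C, term 6 = 32.
Position 24 → stream D, term 6 = 68.
Position 25 → stream A, term 7 = 729.

-48, 32, 68, 729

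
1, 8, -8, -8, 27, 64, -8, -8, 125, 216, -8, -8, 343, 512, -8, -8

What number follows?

729

Positions follow the repeating pattern AABB; grouping by letter gives 2 tracks.
Subsequence A: 1, 8, 27, 64, 125, 216, 343, 512 (the cubes 1³, 2³, 3³, …).
Subsequence B: -8, -8, -8, -8, -8, -8, -8, -8 (constant -8).
The 17th slot belongs to subsequence A; its 9th term is 729.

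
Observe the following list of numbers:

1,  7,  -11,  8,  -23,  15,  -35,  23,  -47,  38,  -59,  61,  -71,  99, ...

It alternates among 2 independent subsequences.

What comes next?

Odd-indexed and even-indexed terms follow separate rules.
Track A: 1, -11, -23, -35, -47, -59, -71 — linear: a_n = 13 − 12·n.
Track B: 7, 8, 15, 23, 38, 61, 99 — each term equals the sum of the previous two.
Position 15 → track A, term 8 = -83.

-83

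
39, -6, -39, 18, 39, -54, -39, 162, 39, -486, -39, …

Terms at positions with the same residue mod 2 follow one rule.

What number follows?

1458

Odd-indexed and even-indexed terms follow separate rules.
Stream A: 39, -39, 39, -39, 39, -39 — oscillating between 39 and -39.
Stream B: -6, 18, -54, 162, -486 — multiplying by -3 each time.
The 12th slot belongs to stream B; its 6th term is 1458.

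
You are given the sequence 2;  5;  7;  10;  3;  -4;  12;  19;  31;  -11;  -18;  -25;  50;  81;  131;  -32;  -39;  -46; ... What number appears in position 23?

-60

Reading positions in blocks of 6 reveals the pattern AAABBB — 2 tracks woven together.
Subsequence A: 2, 5, 7, 12, 19, 31, 50, 81, 131. A Fibonacci-like recurrence a_n = a_{n-1} + a_{n-2}.
Subsequence B: 10, 3, -4, -11, -18, -25, -32, -39, -46. Subtracting 7 each time.
Position 23 → subsequence B, term 11 = -60.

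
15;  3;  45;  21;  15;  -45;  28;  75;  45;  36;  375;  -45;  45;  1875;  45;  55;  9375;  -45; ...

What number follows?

66

Taking every 3rd term gives 3 separate tracks.
Subsequence A: 15, 21, 28, 36, 45, 55. Triangular numbers starting at T_5.
Subsequence B: 3, 15, 75, 375, 1875, 9375. Geometric, ×5 each step.
Subsequence C: 45, -45, 45, -45, 45, -45. The oscillation 45·(−1)^(n+1).
The 19th slot belongs to subsequence A; its 7th term is 66.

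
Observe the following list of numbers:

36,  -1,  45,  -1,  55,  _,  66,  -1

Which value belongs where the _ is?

The terms cycle through 2 interleaved subsequences.
Subsequence A is 36, 45, 55, 66, which is the triangular numbers T_8, T_9, ….
Subsequence B is -1, -1, ?, -1, which is the constant sequence -1.
So the missing entry in subsequence B is -1.

-1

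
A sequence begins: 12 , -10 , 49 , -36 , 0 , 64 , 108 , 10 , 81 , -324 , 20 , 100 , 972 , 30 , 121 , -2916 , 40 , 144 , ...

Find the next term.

Read the sequence 3 terms at a time; column i is its own pattern.
Subsequence A: 12, -36, 108, -324, 972, -2916 (multiplying by -3 each time).
Subsequence B: -10, 0, 10, 20, 30, 40 (arithmetic, step +10).
Subsequence C: 49, 64, 81, 100, 121, 144 (the squares 7², 8², 9², …).
Position 19 falls in subsequence A as its term 7, giving 8748.

8748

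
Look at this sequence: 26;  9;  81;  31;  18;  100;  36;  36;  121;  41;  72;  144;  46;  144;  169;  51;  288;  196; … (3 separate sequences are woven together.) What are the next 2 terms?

56, 576

Split by position mod 3 into 3 tracks.
Stream A: 26, 31, 36, 41, 46, 51 (adding 5 each time).
Stream B: 9, 18, 36, 72, 144, 288 (a geometric progression (common ratio 2)).
Stream C: 81, 100, 121, 144, 169, 196 (consecutive squares n² from n = 9).
The 19th slot belongs to stream A; its 7th term is 56.
Position 20 falls in stream B as its term 7, giving 576.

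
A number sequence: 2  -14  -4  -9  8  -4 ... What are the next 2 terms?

-16, 1

Taking every 2nd term gives 2 separate tracks.
Track A = 2, -4, 8: multiplying by -2 each time.
Track B = -14, -9, -4: linear: a_n = -19 + 5·n.
Position 7 → track A, term 4 = -16.
Position 8 falls in track B as its term 4, giving 1.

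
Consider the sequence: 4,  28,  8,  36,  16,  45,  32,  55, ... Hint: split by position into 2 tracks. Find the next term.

64

Positions 1, 3, 5, … form one subsequence and positions 2, 4, 6, … form another.
Subsequence A: 4, 8, 16, 32 (powers 2^2, 2^3, 2^4, …).
Subsequence B: 28, 36, 45, 55 (triangular numbers n(n+1)/2 for n = 7, 8, …).
Term 9 comes from subsequence A (its 5th entry): 64.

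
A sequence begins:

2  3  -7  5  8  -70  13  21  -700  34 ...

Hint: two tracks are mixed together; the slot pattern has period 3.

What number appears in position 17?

The slot pattern repeats as AAB (period 3), so there are 2 interleaved tracks.
Subsequence A: 2, 3, 5, 8, 13, 21, 34. A Fibonacci-like recurrence a_n = a_{n-1} + a_{n-2}.
Subsequence B: -7, -70, -700. A geometric progression (common ratio 10).
The 17th slot belongs to subsequence A; its 12th term is 377.

377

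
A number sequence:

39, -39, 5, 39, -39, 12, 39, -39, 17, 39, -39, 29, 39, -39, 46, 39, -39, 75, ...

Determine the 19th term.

Reading positions in blocks of 3 reveals the pattern AAB — 2 tracks woven together.
Track A: 39, -39, 39, -39, 39, -39, 39, -39, 39, -39, 39, -39 (oscillating between 39 and -39).
Track B: 5, 12, 17, 29, 46, 75 (each term equals the sum of the previous two).
The 19th slot belongs to track A; its 13th term is 39.

39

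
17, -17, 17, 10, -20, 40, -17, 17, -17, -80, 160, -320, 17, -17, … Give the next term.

17

Positions follow the repeating pattern AAABBB; grouping by letter gives 2 tracks.
Track A is 17, -17, 17, -17, 17, -17, 17, -17, which is alternating ±17.
Track B is 10, -20, 40, -80, 160, -320, which is multiplying by -2 each time.
Position 15 → track A, term 9 = 17.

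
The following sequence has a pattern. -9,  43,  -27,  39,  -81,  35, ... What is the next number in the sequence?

Taking every 2nd term gives 2 separate tracks.
Track A: -9, -27, -81 — multiplying by 3 each time.
Track B: 43, 39, 35 — arithmetic with common difference −4.
Term 7 comes from track A (its 4th entry): -243.

-243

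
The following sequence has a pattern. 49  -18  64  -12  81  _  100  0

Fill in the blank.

Positions 1, 3, 5, … form one subsequence and positions 2, 4, 6, … form another.
Stream A: 49, 64, 81, 100. The squares 7², 8², 9², ….
Stream B: -18, -12, ?, 0. Adding 6 each time.
The gap is stream B's term 3; the rule gives -6.

-6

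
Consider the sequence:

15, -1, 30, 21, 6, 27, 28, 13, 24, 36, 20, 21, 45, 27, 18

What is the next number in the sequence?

55

Read the sequence 3 terms at a time; column i is its own pattern.
Track A is 15, 21, 28, 36, 45, which is triangular numbers n(n+1)/2 for n = 5, 6, ….
Track B is -1, 6, 13, 20, 27, which is adding 7 each time.
Track C is 30, 27, 24, 21, 18, which is subtracting 3 each time.
The 16th slot belongs to track A; its 6th term is 55.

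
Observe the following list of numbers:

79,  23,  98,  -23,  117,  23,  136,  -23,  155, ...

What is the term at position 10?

Positions 1, 3, 5, … form one subsequence and positions 2, 4, 6, … form another.
Subsequence A is 79, 98, 117, 136, 155, which is adding 19 each time.
Subsequence B is 23, -23, 23, -23, which is the oscillation 23·(−1)^(n+1).
The 10th slot belongs to subsequence B; its 5th term is 23.

23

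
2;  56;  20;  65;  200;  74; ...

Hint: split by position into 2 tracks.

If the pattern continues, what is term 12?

Taking every 2nd term gives 2 separate tracks.
Stream A is 2, 20, 200, which is geometric, ×10 each step.
Stream B is 56, 65, 74, which is arithmetic with common difference +9.
Position 12 → stream B, term 6 = 101.

101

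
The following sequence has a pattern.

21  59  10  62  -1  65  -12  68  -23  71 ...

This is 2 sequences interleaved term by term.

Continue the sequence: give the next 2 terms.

Odd-indexed and even-indexed terms follow separate rules.
Track A is 21, 10, -1, -12, -23, which is arithmetic, step −11.
Track B is 59, 62, 65, 68, 71, which is arithmetic with common difference +3.
The 11th slot belongs to track A; its 6th term is -34.
Position 12 falls in track B as its term 6, giving 74.

-34, 74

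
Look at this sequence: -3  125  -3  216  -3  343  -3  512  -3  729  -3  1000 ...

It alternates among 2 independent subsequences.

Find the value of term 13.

-3

Positions 1, 3, 5, … form one subsequence and positions 2, 4, 6, … form another.
Stream A: -3, -3, -3, -3, -3, -3 — the constant sequence -3.
Stream B: 125, 216, 343, 512, 729, 1000 — perfect cubes starting at 5³.
The 13th slot belongs to stream A; its 7th term is -3.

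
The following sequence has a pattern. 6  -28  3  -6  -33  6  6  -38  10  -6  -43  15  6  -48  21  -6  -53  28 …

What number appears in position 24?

Split by position mod 3 into 3 tracks.
Track A: 6, -6, 6, -6, 6, -6 — alternating ±6.
Track B: -28, -33, -38, -43, -48, -53 — arithmetic with common difference −5.
Track C: 3, 6, 10, 15, 21, 28 — the triangular numbers T_2, T_3, ….
Term 24 comes from track C (its 8th entry): 45.

45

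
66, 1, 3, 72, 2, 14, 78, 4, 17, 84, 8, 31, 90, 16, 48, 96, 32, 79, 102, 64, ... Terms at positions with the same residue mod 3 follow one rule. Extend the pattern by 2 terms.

The terms cycle through 3 interleaved subsequences.
Subsequence A: 66, 72, 78, 84, 90, 96, 102 (linear: a_n = 60 + 6·n).
Subsequence B: 1, 2, 4, 8, 16, 32, 64 (powers of 2).
Subsequence C: 3, 14, 17, 31, 48, 79 (Fibonacci-style (each term is the sum of the two before it)).
The 21st slot belongs to subsequence C; its 7th term is 127.
Term 22 comes from subsequence A (its 8th entry): 108.

127, 108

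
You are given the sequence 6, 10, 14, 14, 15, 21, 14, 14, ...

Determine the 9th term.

Reading positions in blocks of 4 reveals the pattern AABB — 2 tracks woven together.
Track A: 6, 10, 15, 21. Triangular numbers starting at T_3.
Track B: 14, 14, 14, 14. The constant sequence 14.
The 9th slot belongs to track A; its 5th term is 28.

28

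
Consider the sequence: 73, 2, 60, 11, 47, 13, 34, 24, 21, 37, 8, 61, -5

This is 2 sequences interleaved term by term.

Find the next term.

98

Taking every 2nd term gives 2 separate tracks.
Track A = 73, 60, 47, 34, 21, 8, -5: arithmetic, step −13.
Track B = 2, 11, 13, 24, 37, 61: Fibonacci-style (each term is the sum of the two before it).
Position 14 falls in track B as its term 7, giving 98.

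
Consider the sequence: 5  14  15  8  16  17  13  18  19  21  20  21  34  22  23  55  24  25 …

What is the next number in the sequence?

89

Reading positions in blocks of 3 reveals the pattern ABB — 2 tracks woven together.
Stream A = 5, 8, 13, 21, 34, 55: a Fibonacci-like recurrence a_n = a_{n-1} + a_{n-2}.
Stream B = 14, 15, 16, 17, 18, 19, 20, 21, 22, 23, 24, 25: linear: a_n = 13 + n.
Position 19 → stream A, term 7 = 89.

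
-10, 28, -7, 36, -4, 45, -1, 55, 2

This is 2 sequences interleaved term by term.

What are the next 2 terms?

66, 5

Split by position mod 2 into 2 tracks.
Stream A = -10, -7, -4, -1, 2: arithmetic with common difference +3.
Stream B = 28, 36, 45, 55: triangular numbers n(n+1)/2 for n = 7, 8, ….
The 10th slot belongs to stream B; its 5th term is 66.
Term 11 comes from stream A (its 6th entry): 5.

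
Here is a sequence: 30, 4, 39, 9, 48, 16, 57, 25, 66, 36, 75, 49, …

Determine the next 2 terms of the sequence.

84, 64

Positions 1, 3, 5, … form one subsequence and positions 2, 4, 6, … form another.
Track A = 30, 39, 48, 57, 66, 75: arithmetic, step +9.
Track B = 4, 9, 16, 25, 36, 49: the squares 2², 3², 4², ….
Position 13 falls in track A as its term 7, giving 84.
The 14th slot belongs to track B; its 7th term is 64.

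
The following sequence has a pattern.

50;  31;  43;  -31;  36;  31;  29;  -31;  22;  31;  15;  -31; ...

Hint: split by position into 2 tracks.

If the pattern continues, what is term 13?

Split by position mod 2 into 2 tracks.
Subsequence A: 50, 43, 36, 29, 22, 15 — linear: a_n = 57 − 7·n.
Subsequence B: 31, -31, 31, -31, 31, -31 — the oscillation 31·(−1)^(n+1).
Position 13 falls in subsequence A as its term 7, giving 8.

8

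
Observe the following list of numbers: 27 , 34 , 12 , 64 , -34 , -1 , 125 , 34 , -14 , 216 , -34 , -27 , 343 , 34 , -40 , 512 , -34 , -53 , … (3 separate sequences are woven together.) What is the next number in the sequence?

729

Taking every 3rd term gives 3 separate tracks.
Subsequence A: 27, 64, 125, 216, 343, 512 (perfect cubes starting at 3³).
Subsequence B: 34, -34, 34, -34, 34, -34 (the oscillation 34·(−1)^(n+1)).
Subsequence C: 12, -1, -14, -27, -40, -53 (arithmetic, step −13).
Position 19 → subsequence A, term 7 = 729.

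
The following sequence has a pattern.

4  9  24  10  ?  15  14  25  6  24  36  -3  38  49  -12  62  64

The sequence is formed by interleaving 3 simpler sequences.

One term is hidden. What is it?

16

Taking every 3rd term gives 3 separate tracks.
Stream A: 4, 10, 14, 24, 38, 62. Each term equals the sum of the previous two.
Stream B: 9, ?, 25, 36, 49, 64. Perfect squares starting at 3².
Stream C: 24, 15, 6, -3, -12. Arithmetic, step −9.
So the missing entry in stream B is 16.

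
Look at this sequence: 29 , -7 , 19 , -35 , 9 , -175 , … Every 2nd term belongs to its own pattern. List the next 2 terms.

-1, -875

Odd-indexed and even-indexed terms follow separate rules.
Track A = 29, 19, 9: arithmetic, step −10.
Track B = -7, -35, -175: geometric with ratio 5.
Position 7 falls in track A as its term 4, giving -1.
Position 8 falls in track B as its term 4, giving -875.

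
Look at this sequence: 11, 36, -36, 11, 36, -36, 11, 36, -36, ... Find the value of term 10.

11

The slot pattern repeats as ABB (period 3), so there are 2 interleaved tracks.
Track A is 11, 11, 11, which is always 11.
Track B is 36, -36, 36, -36, 36, -36, which is alternating ±36.
The 10th slot belongs to track A; its 4th term is 11.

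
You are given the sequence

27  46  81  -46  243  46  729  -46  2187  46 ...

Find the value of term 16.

-46

The terms cycle through 2 interleaved subsequences.
Track A: 27, 81, 243, 729, 2187 — powers of 3.
Track B: 46, -46, 46, -46, 46 — alternating ±46.
Term 16 comes from track B (its 8th entry): -46.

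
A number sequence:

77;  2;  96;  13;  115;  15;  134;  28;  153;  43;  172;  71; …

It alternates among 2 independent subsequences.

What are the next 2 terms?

191, 114

Odd-indexed and even-indexed terms follow separate rules.
Track A: 77, 96, 115, 134, 153, 172 (arithmetic, step +19).
Track B: 2, 13, 15, 28, 43, 71 (Fibonacci-style (each term is the sum of the two before it)).
Position 13 falls in track A as its term 7, giving 191.
The 14th slot belongs to track B; its 7th term is 114.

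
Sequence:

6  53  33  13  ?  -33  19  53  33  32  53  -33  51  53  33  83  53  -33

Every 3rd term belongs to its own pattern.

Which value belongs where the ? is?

53

The terms cycle through 3 interleaved subsequences.
Subsequence A: 6, 13, 19, 32, 51, 83 — a Fibonacci-like recurrence a_n = a_{n-1} + a_{n-2}.
Subsequence B: 53, ?, 53, 53, 53, 53 — the constant sequence 53.
Subsequence C: 33, -33, 33, -33, 33, -33 — oscillating between 33 and -33.
Filling subsequence B at index 2 by its rule yields 53.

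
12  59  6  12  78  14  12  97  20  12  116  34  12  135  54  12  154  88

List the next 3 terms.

Taking every 3rd term gives 3 separate tracks.
Track A = 12, 12, 12, 12, 12, 12: constant 12.
Track B = 59, 78, 97, 116, 135, 154: arithmetic, step +19.
Track C = 6, 14, 20, 34, 54, 88: a Fibonacci-like recurrence a_n = a_{n-1} + a_{n-2}.
The 19th slot belongs to track A; its 7th term is 12.
Position 20 → track B, term 7 = 173.
Term 21 comes from track C (its 7th entry): 142.

12, 173, 142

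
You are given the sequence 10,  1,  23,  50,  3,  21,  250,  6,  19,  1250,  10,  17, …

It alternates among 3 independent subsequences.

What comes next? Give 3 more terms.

Taking every 3rd term gives 3 separate tracks.
Track A = 10, 50, 250, 1250: multiplying by 5 each time.
Track B = 1, 3, 6, 10: triangular numbers n(n+1)/2 for n = 1, 2, ….
Track C = 23, 21, 19, 17: arithmetic with common difference −2.
Position 13 falls in track A as its term 5, giving 6250.
The 14th slot belongs to track B; its 5th term is 15.
Position 15 falls in track C as its term 5, giving 15.

6250, 15, 15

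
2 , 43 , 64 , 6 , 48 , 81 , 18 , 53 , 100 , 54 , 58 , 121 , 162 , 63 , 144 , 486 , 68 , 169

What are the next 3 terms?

Taking every 3rd term gives 3 separate tracks.
Track A: 2, 6, 18, 54, 162, 486 (geometric, ×3 each step).
Track B: 43, 48, 53, 58, 63, 68 (arithmetic, step +5).
Track C: 64, 81, 100, 121, 144, 169 (perfect squares starting at 8²).
The 19th slot belongs to track A; its 7th term is 1458.
The 20th slot belongs to track B; its 7th term is 73.
Position 21 falls in track C as its term 7, giving 196.

1458, 73, 196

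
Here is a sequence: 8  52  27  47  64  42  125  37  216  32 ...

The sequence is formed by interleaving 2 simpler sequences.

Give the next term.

Positions 1, 3, 5, … form one subsequence and positions 2, 4, 6, … form another.
Track A is 8, 27, 64, 125, 216, which is perfect cubes starting at 2³.
Track B is 52, 47, 42, 37, 32, which is arithmetic with common difference −5.
Position 11 falls in track A as its term 6, giving 343.

343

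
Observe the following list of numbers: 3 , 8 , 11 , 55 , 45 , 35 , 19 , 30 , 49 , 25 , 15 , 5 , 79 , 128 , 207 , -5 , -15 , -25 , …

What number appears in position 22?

-35

Positions follow the repeating pattern AAABBB; grouping by letter gives 2 tracks.
Track A is 3, 8, 11, 19, 30, 49, 79, 128, 207, which is Fibonacci-style (each term is the sum of the two before it).
Track B is 55, 45, 35, 25, 15, 5, -5, -15, -25, which is arithmetic with common difference −10.
Term 22 comes from track B (its 10th entry): -35.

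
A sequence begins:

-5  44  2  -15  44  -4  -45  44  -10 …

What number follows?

Split by position mod 3 into 3 tracks.
Stream A = -5, -15, -45: a geometric progression (common ratio 3).
Stream B = 44, 44, 44: the constant sequence 44.
Stream C = 2, -4, -10: arithmetic, step −6.
The 10th slot belongs to stream A; its 4th term is -135.

-135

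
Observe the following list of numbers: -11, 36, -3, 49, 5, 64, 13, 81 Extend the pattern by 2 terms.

21, 100

Split by position mod 2 into 2 tracks.
Track A = -11, -3, 5, 13: arithmetic, step +8.
Track B = 36, 49, 64, 81: perfect squares starting at 6².
The 9th slot belongs to track A; its 5th term is 21.
Position 10 → track B, term 5 = 100.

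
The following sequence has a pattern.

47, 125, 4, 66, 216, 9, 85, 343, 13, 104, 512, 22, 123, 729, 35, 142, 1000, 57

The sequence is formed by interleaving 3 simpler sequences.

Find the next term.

161

Split by position mod 3: positions 1, 4, 7, … form one track, and each other residue class forms its own.
Stream A = 47, 66, 85, 104, 123, 142: arithmetic with common difference +19.
Stream B = 125, 216, 343, 512, 729, 1000: the cubes 5³, 6³, 7³, ….
Stream C = 4, 9, 13, 22, 35, 57: each term equals the sum of the previous two.
Position 19 → stream A, term 7 = 161.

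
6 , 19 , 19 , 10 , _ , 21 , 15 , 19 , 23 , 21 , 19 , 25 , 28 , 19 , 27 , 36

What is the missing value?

Split by position mod 3: positions 1, 4, 7, … form one track, and each other residue class forms its own.
Stream A: 6, 10, 15, 21, 28, 36. Triangular numbers n(n+1)/2 for n = 3, 4, ….
Stream B: 19, ?, 19, 19, 19. Constant 19.
Stream C: 19, 21, 23, 25, 27. Arithmetic with common difference +2.
The gap is stream B's term 2; the rule gives 19.

19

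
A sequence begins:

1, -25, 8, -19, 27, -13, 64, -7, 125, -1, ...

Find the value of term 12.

Taking every 2nd term gives 2 separate tracks.
Stream A = 1, 8, 27, 64, 125: consecutive cubes n³ from n = 1.
Stream B = -25, -19, -13, -7, -1: linear: a_n = -31 + 6·n.
Position 12 falls in stream B as its term 6, giving 5.

5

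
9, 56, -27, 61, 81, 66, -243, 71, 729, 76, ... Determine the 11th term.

Odd-indexed and even-indexed terms follow separate rules.
Track A: 9, -27, 81, -243, 729 (multiplying by -3 each time).
Track B: 56, 61, 66, 71, 76 (arithmetic with common difference +5).
Position 11 falls in track A as its term 6, giving -2187.

-2187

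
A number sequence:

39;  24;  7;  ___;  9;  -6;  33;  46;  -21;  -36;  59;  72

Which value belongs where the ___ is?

20

The slot pattern repeats as AABB (period 4), so there are 2 interleaved tracks.
Subsequence A: 39, 24, 9, -6, -21, -36 — subtracting 15 each time.
Subsequence B: 7, ?, 33, 46, 59, 72 — arithmetic with common difference +13.
Subsequence B's pattern makes the blank 20.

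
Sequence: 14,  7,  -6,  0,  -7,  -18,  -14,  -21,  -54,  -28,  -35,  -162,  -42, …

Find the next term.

-49

Positions follow the repeating pattern AAB; grouping by letter gives 2 tracks.
Track A = 14, 7, 0, -7, -14, -21, -28, -35, -42: linear: a_n = 21 − 7·n.
Track B = -6, -18, -54, -162: multiplying by 3 each time.
The 14th slot belongs to track A; its 10th term is -49.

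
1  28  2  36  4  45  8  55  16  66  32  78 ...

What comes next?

Taking every 2nd term gives 2 separate tracks.
Track A: 1, 2, 4, 8, 16, 32 (powers of 2).
Track B: 28, 36, 45, 55, 66, 78 (the triangular numbers T_7, T_8, …).
The 13th slot belongs to track A; its 7th term is 64.

64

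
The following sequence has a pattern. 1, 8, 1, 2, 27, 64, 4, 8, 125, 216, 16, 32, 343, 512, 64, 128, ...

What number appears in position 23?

1024

Positions follow the repeating pattern AABB; grouping by letter gives 2 tracks.
Track A: 1, 8, 27, 64, 125, 216, 343, 512 — the cubes 1³, 2³, 3³, ….
Track B: 1, 2, 4, 8, 16, 32, 64, 128 — powers 2^0, 2^1, 2^2, ….
Term 23 comes from track B (its 11th entry): 1024.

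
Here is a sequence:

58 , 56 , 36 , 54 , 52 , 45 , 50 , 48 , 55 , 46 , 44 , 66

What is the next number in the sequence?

Reading positions in blocks of 3 reveals the pattern AAB — 2 tracks woven together.
Stream A = 58, 56, 54, 52, 50, 48, 46, 44: arithmetic, step −2.
Stream B = 36, 45, 55, 66: triangular numbers n(n+1)/2 for n = 8, 9, ….
The 13th slot belongs to stream A; its 9th term is 42.

42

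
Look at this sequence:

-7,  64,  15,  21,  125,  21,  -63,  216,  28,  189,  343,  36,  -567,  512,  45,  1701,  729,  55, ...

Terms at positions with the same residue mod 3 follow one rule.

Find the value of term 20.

Split by position mod 3 into 3 tracks.
Track A: -7, 21, -63, 189, -567, 1701. Multiplying by -3 each time.
Track B: 64, 125, 216, 343, 512, 729. The cubes 4³, 5³, 6³, ….
Track C: 15, 21, 28, 36, 45, 55. Triangular numbers n(n+1)/2 for n = 5, 6, ….
Position 20 falls in track B as its term 7, giving 1000.

1000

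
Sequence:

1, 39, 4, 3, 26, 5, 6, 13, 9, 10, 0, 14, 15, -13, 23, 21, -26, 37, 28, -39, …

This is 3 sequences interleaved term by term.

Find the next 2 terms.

60, 36

Read the sequence 3 terms at a time; column i is its own pattern.
Track A: 1, 3, 6, 10, 15, 21, 28. The triangular numbers T_1, T_2, ….
Track B: 39, 26, 13, 0, -13, -26, -39. Arithmetic with common difference −13.
Track C: 4, 5, 9, 14, 23, 37. A Fibonacci-like recurrence a_n = a_{n-1} + a_{n-2}.
The 21st slot belongs to track C; its 7th term is 60.
Position 22 → track A, term 8 = 36.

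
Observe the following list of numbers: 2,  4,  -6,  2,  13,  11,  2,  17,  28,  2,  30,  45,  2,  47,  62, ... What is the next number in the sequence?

Split by position mod 3 into 3 tracks.
Track A: 2, 2, 2, 2, 2 (the constant sequence 2).
Track B: 4, 13, 17, 30, 47 (Fibonacci-style (each term is the sum of the two before it)).
Track C: -6, 11, 28, 45, 62 (arithmetic with common difference +17).
The 16th slot belongs to track A; its 6th term is 2.

2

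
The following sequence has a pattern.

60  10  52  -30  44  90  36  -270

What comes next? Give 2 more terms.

28, 810

Taking every 2nd term gives 2 separate tracks.
Subsequence A is 60, 52, 44, 36, which is subtracting 8 each time.
Subsequence B is 10, -30, 90, -270, which is multiplying by -3 each time.
Position 9 falls in subsequence A as its term 5, giving 28.
Position 10 → subsequence B, term 5 = 810.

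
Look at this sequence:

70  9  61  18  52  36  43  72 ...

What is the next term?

34

Taking every 2nd term gives 2 separate tracks.
Stream A is 70, 61, 52, 43, which is arithmetic, step −9.
Stream B is 9, 18, 36, 72, which is a geometric progression (common ratio 2).
Term 9 comes from stream A (its 5th entry): 34.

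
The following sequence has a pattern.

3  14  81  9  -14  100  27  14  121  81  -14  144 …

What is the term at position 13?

The terms cycle through 3 interleaved subsequences.
Subsequence A: 3, 9, 27, 81 — powers of 3.
Subsequence B: 14, -14, 14, -14 — oscillating between 14 and -14.
Subsequence C: 81, 100, 121, 144 — perfect squares starting at 9².
Term 13 comes from subsequence A (its 5th entry): 243.

243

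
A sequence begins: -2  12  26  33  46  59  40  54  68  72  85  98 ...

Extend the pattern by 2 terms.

Positions follow the repeating pattern AAABBB; grouping by letter gives 2 tracks.
Stream A = -2, 12, 26, 40, 54, 68: linear: a_n = -16 + 14·n.
Stream B = 33, 46, 59, 72, 85, 98: linear: a_n = 20 + 13·n.
The 13th slot belongs to stream A; its 7th term is 82.
The 14th slot belongs to stream A; its 8th term is 96.

82, 96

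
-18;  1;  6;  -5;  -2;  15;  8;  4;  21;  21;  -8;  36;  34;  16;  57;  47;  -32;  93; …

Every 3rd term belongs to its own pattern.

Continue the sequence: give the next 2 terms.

Taking every 3rd term gives 3 separate tracks.
Subsequence A: -18, -5, 8, 21, 34, 47. Linear: a_n = -31 + 13·n.
Subsequence B: 1, -2, 4, -8, 16, -32. A geometric progression (common ratio -2).
Subsequence C: 6, 15, 21, 36, 57, 93. Each term equals the sum of the previous two.
Term 19 comes from subsequence A (its 7th entry): 60.
The 20th slot belongs to subsequence B; its 7th term is 64.

60, 64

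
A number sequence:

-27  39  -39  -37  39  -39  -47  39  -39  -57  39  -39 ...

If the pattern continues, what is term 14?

39

Positions follow the repeating pattern ABB; grouping by letter gives 2 tracks.
Stream A: -27, -37, -47, -57 (arithmetic, step −10).
Stream B: 39, -39, 39, -39, 39, -39, 39, -39 (alternating ±39).
Position 14 falls in stream B as its term 9, giving 39.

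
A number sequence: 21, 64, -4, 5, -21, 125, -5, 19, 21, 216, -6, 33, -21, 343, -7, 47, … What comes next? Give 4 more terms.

Taking every 4th term gives 4 separate tracks.
Track A: 21, -21, 21, -21 (the oscillation 21·(−1)^(n+1)).
Track B: 64, 125, 216, 343 (perfect cubes starting at 4³).
Track C: -4, -5, -6, -7 (subtracting 1 each time).
Track D: 5, 19, 33, 47 (arithmetic, step +14).
Position 17 → track A, term 5 = 21.
The 18th slot belongs to track B; its 5th term is 512.
The 19th slot belongs to track C; its 5th term is -8.
Position 20 → track D, term 5 = 61.

21, 512, -8, 61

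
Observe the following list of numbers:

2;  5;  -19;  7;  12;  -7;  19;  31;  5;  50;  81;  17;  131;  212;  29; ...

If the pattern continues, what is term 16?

343

The slot pattern repeats as AAB (period 3), so there are 2 interleaved tracks.
Subsequence A is 2, 5, 7, 12, 19, 31, 50, 81, 131, 212, which is each term equals the sum of the previous two.
Subsequence B is -19, -7, 5, 17, 29, which is adding 12 each time.
Position 16 → subsequence A, term 11 = 343.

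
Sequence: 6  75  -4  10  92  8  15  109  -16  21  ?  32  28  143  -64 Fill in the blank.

126

Read the sequence 3 terms at a time; column i is its own pattern.
Subsequence A: 6, 10, 15, 21, 28 (triangular numbers starting at T_3).
Subsequence B: 75, 92, 109, ?, 143 (arithmetic with common difference +17).
Subsequence C: -4, 8, -16, 32, -64 (geometric with ratio -2).
So the missing entry in subsequence B is 126.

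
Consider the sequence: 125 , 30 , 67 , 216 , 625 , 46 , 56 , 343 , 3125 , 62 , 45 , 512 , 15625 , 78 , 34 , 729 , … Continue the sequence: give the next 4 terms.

Split by position mod 4: positions 1, 5, 9, … form one track, and each other residue class forms its own.
Subsequence A: 125, 625, 3125, 15625. Successive powers of 5.
Subsequence B: 30, 46, 62, 78. Adding 16 each time.
Subsequence C: 67, 56, 45, 34. Subtracting 11 each time.
Subsequence D: 216, 343, 512, 729. The cubes 6³, 7³, 8³, ….
The 17th slot belongs to subsequence A; its 5th term is 78125.
The 18th slot belongs to subsequence B; its 5th term is 94.
The 19th slot belongs to subsequence C; its 5th term is 23.
Position 20 → subsequence D, term 5 = 1000.

78125, 94, 23, 1000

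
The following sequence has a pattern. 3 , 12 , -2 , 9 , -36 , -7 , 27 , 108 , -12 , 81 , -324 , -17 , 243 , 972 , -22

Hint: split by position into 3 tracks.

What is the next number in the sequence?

729

Taking every 3rd term gives 3 separate tracks.
Track A: 3, 9, 27, 81, 243. Powers 3^1, 3^2, 3^3, ….
Track B: 12, -36, 108, -324, 972. A geometric progression (common ratio -3).
Track C: -2, -7, -12, -17, -22. Arithmetic with common difference −5.
Position 16 → track A, term 6 = 729.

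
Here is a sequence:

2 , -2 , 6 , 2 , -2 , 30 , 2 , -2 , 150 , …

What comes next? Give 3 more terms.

2, -2, 750

Reading positions in blocks of 3 reveals the pattern AAB — 2 tracks woven together.
Track A: 2, -2, 2, -2, 2, -2. The oscillation 2·(−1)^(n+1).
Track B: 6, 30, 150. Multiplying by 5 each time.
Position 10 → track A, term 7 = 2.
Term 11 comes from track A (its 8th entry): -2.
Term 12 comes from track B (its 4th entry): 750.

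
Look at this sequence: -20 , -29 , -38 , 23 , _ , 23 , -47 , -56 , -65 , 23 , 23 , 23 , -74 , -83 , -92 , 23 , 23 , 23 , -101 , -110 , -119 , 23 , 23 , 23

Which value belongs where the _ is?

23

The slot pattern repeats as AAABBB (period 6), so there are 2 interleaved tracks.
Track A is -20, -29, -38, -47, -56, -65, -74, -83, -92, -101, -110, -119, which is arithmetic, step −9.
Track B is 23, ?, 23, 23, 23, 23, 23, 23, 23, 23, 23, 23, which is always 23.
So the missing entry in track B is 23.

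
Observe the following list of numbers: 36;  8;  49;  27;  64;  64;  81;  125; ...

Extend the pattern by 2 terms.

100, 216

The terms cycle through 2 interleaved subsequences.
Subsequence A is 36, 49, 64, 81, which is consecutive squares n² from n = 6.
Subsequence B is 8, 27, 64, 125, which is perfect cubes starting at 2³.
Position 9 falls in subsequence A as its term 5, giving 100.
Position 10 falls in subsequence B as its term 5, giving 216.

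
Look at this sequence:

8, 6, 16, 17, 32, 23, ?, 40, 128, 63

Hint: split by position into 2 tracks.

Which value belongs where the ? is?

64

Positions 1, 3, 5, … form one subsequence and positions 2, 4, 6, … form another.
Subsequence A: 8, 16, 32, ?, 128. Powers of 2.
Subsequence B: 6, 17, 23, 40, 63. Fibonacci-style (each term is the sum of the two before it).
The gap is subsequence A's term 4; the rule gives 64.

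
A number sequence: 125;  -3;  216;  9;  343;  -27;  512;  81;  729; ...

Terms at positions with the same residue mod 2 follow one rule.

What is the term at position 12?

729

Positions 1, 3, 5, … form one subsequence and positions 2, 4, 6, … form another.
Track A is 125, 216, 343, 512, 729, which is the cubes 5³, 6³, 7³, ….
Track B is -3, 9, -27, 81, which is geometric, ×-3 each step.
Position 12 → track B, term 6 = 729.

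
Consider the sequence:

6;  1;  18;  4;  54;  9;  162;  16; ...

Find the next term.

Taking every 2nd term gives 2 separate tracks.
Subsequence A: 6, 18, 54, 162 — geometric with ratio 3.
Subsequence B: 1, 4, 9, 16 — consecutive squares n² from n = 1.
Position 9 falls in subsequence A as its term 5, giving 486.

486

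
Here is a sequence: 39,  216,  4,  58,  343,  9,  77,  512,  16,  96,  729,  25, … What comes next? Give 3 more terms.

Read the sequence 3 terms at a time; column i is its own pattern.
Track A = 39, 58, 77, 96: arithmetic with common difference +19.
Track B = 216, 343, 512, 729: perfect cubes starting at 6³.
Track C = 4, 9, 16, 25: consecutive squares n² from n = 2.
Term 13 comes from track A (its 5th entry): 115.
Position 14 falls in track B as its term 5, giving 1000.
Term 15 comes from track C (its 5th entry): 36.

115, 1000, 36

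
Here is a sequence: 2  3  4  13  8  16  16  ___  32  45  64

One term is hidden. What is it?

Positions 1, 3, 5, … form one subsequence and positions 2, 4, 6, … form another.
Track A = 2, 4, 8, 16, 32, 64: powers 2^1, 2^2, 2^3, ….
Track B = 3, 13, 16, ?, 45: each term equals the sum of the previous two.
The gap is track B's term 4; the rule gives 29.

29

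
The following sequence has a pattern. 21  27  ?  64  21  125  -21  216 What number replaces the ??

-21

The terms cycle through 2 interleaved subsequences.
Track A is 21, ?, 21, -21, which is the oscillation 21·(−1)^(n+1).
Track B is 27, 64, 125, 216, which is the cubes 3³, 4³, 5³, ….
The gap is track A's term 2; the rule gives -21.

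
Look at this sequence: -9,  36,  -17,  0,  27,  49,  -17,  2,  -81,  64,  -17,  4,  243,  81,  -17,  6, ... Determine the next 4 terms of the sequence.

-729, 100, -17, 8

Taking every 4th term gives 4 separate tracks.
Stream A: -9, 27, -81, 243 (geometric, ×-3 each step).
Stream B: 36, 49, 64, 81 (perfect squares starting at 6²).
Stream C: -17, -17, -17, -17 (the constant sequence -17).
Stream D: 0, 2, 4, 6 (arithmetic with common difference +2).
Term 17 comes from stream A (its 5th entry): -729.
Term 18 comes from stream B (its 5th entry): 100.
Position 19 → stream C, term 5 = -17.
Term 20 comes from stream D (its 5th entry): 8.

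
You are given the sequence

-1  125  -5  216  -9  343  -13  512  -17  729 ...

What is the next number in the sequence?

The terms cycle through 2 interleaved subsequences.
Subsequence A = -1, -5, -9, -13, -17: subtracting 4 each time.
Subsequence B = 125, 216, 343, 512, 729: the cubes 5³, 6³, 7³, ….
The 11th slot belongs to subsequence A; its 6th term is -21.

-21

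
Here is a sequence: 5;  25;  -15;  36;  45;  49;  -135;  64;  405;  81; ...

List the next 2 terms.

-1215, 100

The terms cycle through 2 interleaved subsequences.
Track A = 5, -15, 45, -135, 405: multiplying by -3 each time.
Track B = 25, 36, 49, 64, 81: consecutive squares n² from n = 5.
Position 11 falls in track A as its term 6, giving -1215.
Position 12 → track B, term 6 = 100.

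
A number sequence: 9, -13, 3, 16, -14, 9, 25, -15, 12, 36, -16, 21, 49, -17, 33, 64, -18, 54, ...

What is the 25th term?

Split by position mod 3 into 3 tracks.
Track A: 9, 16, 25, 36, 49, 64 (the squares 3², 4², 5², …).
Track B: -13, -14, -15, -16, -17, -18 (linear: a_n = -12 − n).
Track C: 3, 9, 12, 21, 33, 54 (each term equals the sum of the previous two).
Term 25 comes from track A (its 9th entry): 121.

121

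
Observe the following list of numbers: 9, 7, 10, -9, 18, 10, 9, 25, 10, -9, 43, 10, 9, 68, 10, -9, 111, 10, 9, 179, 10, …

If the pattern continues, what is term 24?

10

Split by position mod 3: positions 1, 4, 7, … form one track, and each other residue class forms its own.
Track A: 9, -9, 9, -9, 9, -9, 9 — alternating ±9.
Track B: 7, 18, 25, 43, 68, 111, 179 — Fibonacci-style (each term is the sum of the two before it).
Track C: 10, 10, 10, 10, 10, 10, 10 — always 10.
The 24th slot belongs to track C; its 8th term is 10.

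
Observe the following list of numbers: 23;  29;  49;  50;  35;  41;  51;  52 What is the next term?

Positions follow the repeating pattern AABB; grouping by letter gives 2 tracks.
Stream A: 23, 29, 35, 41. Linear: a_n = 17 + 6·n.
Stream B: 49, 50, 51, 52. Linear: a_n = 48 + n.
The 9th slot belongs to stream A; its 5th term is 47.

47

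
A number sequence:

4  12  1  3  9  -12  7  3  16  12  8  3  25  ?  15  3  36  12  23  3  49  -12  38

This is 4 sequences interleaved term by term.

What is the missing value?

Split by position mod 4 into 4 tracks.
Track A = 4, 9, 16, 25, 36, 49: perfect squares starting at 2².
Track B = 12, -12, 12, ?, 12, -12: alternating ±12.
Track C = 1, 7, 8, 15, 23, 38: Fibonacci-style (each term is the sum of the two before it).
Track D = 3, 3, 3, 3, 3: constant 3.
So the missing entry in track B is -12.

-12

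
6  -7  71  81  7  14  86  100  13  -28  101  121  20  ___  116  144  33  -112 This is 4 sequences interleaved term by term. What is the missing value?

Read the sequence 4 terms at a time; column i is its own pattern.
Subsequence A: 6, 7, 13, 20, 33 — each term equals the sum of the previous two.
Subsequence B: -7, 14, -28, ?, -112 — multiplying by -2 each time.
Subsequence C: 71, 86, 101, 116 — linear: a_n = 56 + 15·n.
Subsequence D: 81, 100, 121, 144 — perfect squares starting at 9².
Filling subsequence B at index 4 by its rule yields 56.

56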